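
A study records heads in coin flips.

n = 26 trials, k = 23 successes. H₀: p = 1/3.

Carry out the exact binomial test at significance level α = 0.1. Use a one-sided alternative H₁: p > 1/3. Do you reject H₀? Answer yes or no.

reject H₀: yes

Exact binomial: n=26, k=23, p₀=1/3=0.3333
P(X≥23) from Σ C(n,i)·p₀^i·(1−p₀)^(n−i)
p-value (one-sided, H₁ greater) = 0.00000
At α=0.1: p < α → reject H₀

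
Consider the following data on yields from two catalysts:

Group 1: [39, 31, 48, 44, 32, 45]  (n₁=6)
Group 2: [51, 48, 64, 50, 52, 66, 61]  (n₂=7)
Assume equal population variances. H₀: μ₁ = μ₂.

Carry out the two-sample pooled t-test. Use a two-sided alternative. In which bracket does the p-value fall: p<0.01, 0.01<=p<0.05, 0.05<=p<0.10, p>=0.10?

p-value bracket: p<0.01

x̄₁=39.833, s₁=7.083, n₁=6
x̄₂=56.000, s₂=7.416, n₂=7
s_p² = [5·7.083² + 6·7.416²]/11 = 52.8030
SE = √(s_p²·(1/6+1/7)) = 4.0427
t = (39.833−56.000)/4.0427 = -3.9989
df = 11
p-value (two-sided) = 0.00209
→ bracket: p<0.01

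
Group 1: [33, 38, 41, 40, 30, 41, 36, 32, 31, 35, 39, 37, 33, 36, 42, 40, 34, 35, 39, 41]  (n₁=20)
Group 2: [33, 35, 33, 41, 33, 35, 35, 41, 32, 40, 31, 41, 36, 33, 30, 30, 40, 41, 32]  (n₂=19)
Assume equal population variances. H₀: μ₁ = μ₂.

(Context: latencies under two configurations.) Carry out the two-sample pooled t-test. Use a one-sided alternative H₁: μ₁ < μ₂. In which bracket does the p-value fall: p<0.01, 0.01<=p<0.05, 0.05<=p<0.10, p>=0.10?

x̄₁=36.650, s₁=3.689, n₁=20
x̄₂=35.368, s₂=4.031, n₂=19
s_p² = [19·3.689² + 18·4.031²]/37 = 14.8911
SE = √(s_p²·(1/20+1/19)) = 1.2362
t = (36.650−35.368)/1.2362 = 1.0367
df = 37
p-value (one-sided, H₁ less) = 0.84669
→ bracket: p>=0.10

p-value bracket: p>=0.10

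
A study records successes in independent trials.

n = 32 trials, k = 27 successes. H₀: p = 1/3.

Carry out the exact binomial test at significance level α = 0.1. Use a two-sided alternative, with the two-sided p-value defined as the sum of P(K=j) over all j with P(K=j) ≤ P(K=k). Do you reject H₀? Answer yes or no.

reject H₀: yes

Exact binomial: n=32, k=27, p₀=1/3=0.3333
P(X=j) = C(n,j)·p₀^j·(1−p₀)^(n−j); p = Σ P(X=j) over j with P(X=j) ≤ P(X=27)
p-value (two-sided) = 0.00000
At α=0.1: p < α → reject H₀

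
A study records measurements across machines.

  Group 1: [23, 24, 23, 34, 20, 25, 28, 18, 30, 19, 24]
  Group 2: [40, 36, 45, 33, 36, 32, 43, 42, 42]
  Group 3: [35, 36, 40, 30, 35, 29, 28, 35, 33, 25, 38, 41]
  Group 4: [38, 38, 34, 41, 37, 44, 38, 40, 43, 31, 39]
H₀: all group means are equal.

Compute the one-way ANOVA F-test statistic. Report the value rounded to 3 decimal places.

test statistic = 23.125

Group means [24.36, 38.78, 33.75, 38.45], grand mean 33.605
SSB = Σnᵢ(x̄ᵢ−x̄)² = 1439.201; SSW = ΣΣ(x−x̄ᵢ)² = 809.078
MSB = 1439.201/3 = 479.7336; MSW = 809.078/39 = 20.7456
F = MSB/MSW = 23.1246
df = (3, 39)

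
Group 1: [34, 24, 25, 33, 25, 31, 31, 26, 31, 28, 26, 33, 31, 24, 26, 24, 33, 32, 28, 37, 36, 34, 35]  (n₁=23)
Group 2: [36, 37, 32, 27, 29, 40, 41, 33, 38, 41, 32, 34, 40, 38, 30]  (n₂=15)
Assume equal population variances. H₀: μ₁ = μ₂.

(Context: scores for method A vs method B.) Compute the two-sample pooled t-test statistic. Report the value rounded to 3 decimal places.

test statistic = -3.687

x̄₁=29.870, s₁=4.214, n₁=23
x̄₂=35.200, s₂=4.570, n₂=15
s_p² = [22·4.214² + 14·4.570²]/36 = 18.9725
SE = √(s_p²·(1/23+1/15)) = 1.4456
t = (29.870−35.200)/1.4456 = -3.6874
df = 36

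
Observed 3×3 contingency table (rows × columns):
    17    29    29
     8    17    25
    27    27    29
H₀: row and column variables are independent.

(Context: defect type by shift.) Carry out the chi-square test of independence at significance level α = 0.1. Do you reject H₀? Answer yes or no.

Row totals [75, 50, 83], col totals [52, 73, 83], n=208
χ² = (17−18.75)²/18.75 + (29−26.32)²/26.32 + (29−29.93)²/29.93 + (8−12.50)²/12.50 + (17−17.55)²/17.55 + (25−19.95)²/19.95 + (27−20.75)²/20.75 + (27−29.13)²/29.13 + (29−33.12)²/33.12 = 5.9297
df = 4
p-value (upper-tail) = 0.20446
At α=0.1: p ≥ α → fail to reject H₀

reject H₀: no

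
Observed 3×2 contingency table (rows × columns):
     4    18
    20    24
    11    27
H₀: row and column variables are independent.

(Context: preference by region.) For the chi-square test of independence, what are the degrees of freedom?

df = (r−1)(c−1) = (3−1)·(2−1) = 2

degrees of freedom = 2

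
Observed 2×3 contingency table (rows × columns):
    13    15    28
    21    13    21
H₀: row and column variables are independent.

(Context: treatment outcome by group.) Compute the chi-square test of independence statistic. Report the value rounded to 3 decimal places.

test statistic = 3.016

Row totals [56, 55], col totals [34, 28, 49], n=111
χ² = (13−17.15)²/17.15 + (15−14.13)²/14.13 + (28−24.72)²/24.72 + (21−16.85)²/16.85 + (13−13.87)²/13.87 + (21−24.28)²/24.28 = 3.0164
df = 2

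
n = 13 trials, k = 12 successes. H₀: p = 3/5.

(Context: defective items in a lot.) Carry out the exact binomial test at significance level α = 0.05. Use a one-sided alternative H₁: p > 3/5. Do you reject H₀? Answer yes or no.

Exact binomial: n=13, k=12, p₀=3/5=0.6000
P(X≥12) from Σ C(n,i)·p₀^i·(1−p₀)^(n−i)
p-value (one-sided, H₁ greater) = 0.01263
At α=0.05: p < α → reject H₀

reject H₀: yes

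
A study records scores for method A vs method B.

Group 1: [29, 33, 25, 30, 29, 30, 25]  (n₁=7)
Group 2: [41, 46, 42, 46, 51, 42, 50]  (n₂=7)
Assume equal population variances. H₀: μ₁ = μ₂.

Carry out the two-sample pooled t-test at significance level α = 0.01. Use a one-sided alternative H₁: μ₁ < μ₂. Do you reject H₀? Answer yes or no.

reject H₀: yes

x̄₁=28.714, s₁=2.870, n₁=7
x̄₂=45.429, s₂=3.994, n₂=7
s_p² = [6·2.870² + 6·3.994²]/12 = 12.0952
SE = √(s_p²·(1/7+1/7)) = 1.8590
t = (28.714−45.429)/1.8590 = -8.9911
df = 12
p-value (one-sided, H₁ less) = 0.00000
At α=0.01: p < α → reject H₀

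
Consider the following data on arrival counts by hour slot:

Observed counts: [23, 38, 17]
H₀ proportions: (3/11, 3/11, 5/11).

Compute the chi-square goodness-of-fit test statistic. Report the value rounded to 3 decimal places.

test statistic = 22.899

n = 78; E_i = n·p_i = [21.27, 21.27, 35.45]
χ² = (23−21.27)²/21.27 + (38−21.27)²/21.27 + (17−35.45)²/35.45 = 22.8991
df = 2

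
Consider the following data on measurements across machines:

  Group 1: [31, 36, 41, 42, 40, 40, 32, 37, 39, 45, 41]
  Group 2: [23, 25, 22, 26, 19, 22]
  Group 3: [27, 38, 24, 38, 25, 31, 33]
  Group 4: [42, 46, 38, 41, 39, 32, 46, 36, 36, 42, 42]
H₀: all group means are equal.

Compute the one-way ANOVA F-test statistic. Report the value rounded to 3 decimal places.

Group means [38.55, 22.83, 30.86, 40.00], grand mean 34.771
SSB = Σnᵢ(x̄ᵢ−x̄)² = 1419.754; SSW = ΣΣ(x−x̄ᵢ)² = 598.418
MSB = 1419.754/3 = 473.2512; MSW = 598.418/31 = 19.3038
F = MSB/MSW = 24.5160
df = (3, 31)

test statistic = 24.516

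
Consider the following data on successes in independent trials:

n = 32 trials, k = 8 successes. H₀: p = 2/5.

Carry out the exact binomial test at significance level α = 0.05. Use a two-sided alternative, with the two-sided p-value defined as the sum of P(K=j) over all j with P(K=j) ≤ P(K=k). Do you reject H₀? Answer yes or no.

Exact binomial: n=32, k=8, p₀=2/5=0.4000
P(X=j) = C(n,j)·p₀^j·(1−p₀)^(n−j); p = Σ P(X=j) over j with P(X=j) ≤ P(X=8)
p-value (two-sided) = 0.10375
At α=0.05: p ≥ α → fail to reject H₀

reject H₀: no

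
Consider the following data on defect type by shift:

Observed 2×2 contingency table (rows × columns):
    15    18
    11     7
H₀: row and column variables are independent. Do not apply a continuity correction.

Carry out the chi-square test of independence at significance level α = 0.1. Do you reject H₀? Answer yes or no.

Row totals [33, 18], col totals [26, 25], n=51
χ² = (15−16.82)²/16.82 + (18−16.18)²/16.18 + (11−9.18)²/9.18 + (7−8.82)²/8.82 = 1.1424
df = 1
p-value (upper-tail) = 0.28514
At α=0.1: p ≥ α → fail to reject H₀

reject H₀: no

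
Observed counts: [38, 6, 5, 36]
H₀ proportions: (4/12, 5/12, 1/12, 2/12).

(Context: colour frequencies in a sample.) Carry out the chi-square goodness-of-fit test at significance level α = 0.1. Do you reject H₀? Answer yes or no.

n = 85; E_i = n·p_i = [28.33, 35.42, 7.08, 14.17]
χ² = (38−28.33)²/28.33 + (6−35.42)²/35.42 + (5−7.08)²/7.08 + (36−14.17)²/14.17 = 61.9929
df = 3
p-value (upper-tail) = 0.00000
At α=0.1: p < α → reject H₀

reject H₀: yes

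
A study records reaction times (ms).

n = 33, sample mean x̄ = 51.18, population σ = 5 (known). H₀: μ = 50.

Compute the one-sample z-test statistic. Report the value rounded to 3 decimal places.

test statistic = 1.356

SE = σ/√n = 5/√33 = 0.8704
z = (x̄−μ₀)/SE = (51.18−50)/0.8704 = 1.3557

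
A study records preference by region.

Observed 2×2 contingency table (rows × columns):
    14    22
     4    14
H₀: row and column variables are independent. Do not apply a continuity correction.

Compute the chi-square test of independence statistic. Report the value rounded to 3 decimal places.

Row totals [36, 18], col totals [18, 36], n=54
χ² = (14−12.00)²/12.00 + (22−24.00)²/24.00 + (4−6.00)²/6.00 + (14−12.00)²/12.00 = 1.5000
df = 1

test statistic = 1.500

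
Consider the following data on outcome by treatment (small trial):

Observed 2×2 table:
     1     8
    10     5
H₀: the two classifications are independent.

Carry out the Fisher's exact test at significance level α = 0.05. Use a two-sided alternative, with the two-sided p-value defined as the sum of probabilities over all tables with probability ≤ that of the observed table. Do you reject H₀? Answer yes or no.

Margins: r₁=9, r₂=15, c₁=11, c₂=13, n=24
p_obs = C(9,1)·C(15,10)/C(24,11); sum pmf over tables with pmf ≤ p_obs
p-value (two-sided) = 0.01306
At α=0.05: p < α → reject H₀

reject H₀: yes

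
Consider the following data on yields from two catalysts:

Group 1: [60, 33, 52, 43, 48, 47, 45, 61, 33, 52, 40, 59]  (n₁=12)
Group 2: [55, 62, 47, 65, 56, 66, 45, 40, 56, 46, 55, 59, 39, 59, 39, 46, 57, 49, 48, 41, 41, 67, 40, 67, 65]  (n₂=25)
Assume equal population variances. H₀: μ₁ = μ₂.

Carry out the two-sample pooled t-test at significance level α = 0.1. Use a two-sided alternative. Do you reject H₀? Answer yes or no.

reject H₀: no

x̄₁=47.750, s₁=9.602, n₁=12
x̄₂=52.400, s₂=9.772, n₂=25
s_p² = [11·9.602² + 24·9.772²]/35 = 94.4643
SE = √(s_p²·(1/12+1/25)) = 3.4133
t = (47.750−52.400)/3.4133 = -1.3623
df = 35
p-value (two-sided) = 0.18180
At α=0.1: p ≥ α → fail to reject H₀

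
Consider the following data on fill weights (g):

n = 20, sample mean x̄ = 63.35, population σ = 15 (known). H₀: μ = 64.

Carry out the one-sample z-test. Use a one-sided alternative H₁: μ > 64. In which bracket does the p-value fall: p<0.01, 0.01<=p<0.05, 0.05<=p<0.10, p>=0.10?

SE = σ/√n = 15/√20 = 3.3541
z = (x̄−μ₀)/SE = (63.35−64)/3.3541 = -0.1938
p-value (one-sided, H₁ greater) = 0.57683
→ bracket: p>=0.10

p-value bracket: p>=0.10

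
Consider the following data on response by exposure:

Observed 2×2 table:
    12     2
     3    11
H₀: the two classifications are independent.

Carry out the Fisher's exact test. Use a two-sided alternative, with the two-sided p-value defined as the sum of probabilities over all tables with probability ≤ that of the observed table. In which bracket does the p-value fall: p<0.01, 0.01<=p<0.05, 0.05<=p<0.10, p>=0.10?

p-value bracket: p<0.01

Margins: r₁=14, r₂=14, c₁=15, c₂=13, n=28
p_obs = C(14,12)·C(14,3)/C(28,15); sum pmf over tables with pmf ≤ p_obs
p-value (two-sided) = 0.00184
→ bracket: p<0.01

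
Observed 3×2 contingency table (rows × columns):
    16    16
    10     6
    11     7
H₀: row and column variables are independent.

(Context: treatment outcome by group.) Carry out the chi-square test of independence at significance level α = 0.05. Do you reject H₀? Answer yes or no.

reject H₀: no

Row totals [32, 16, 18], col totals [37, 29], n=66
χ² = (16−17.94)²/17.94 + (16−14.06)²/14.06 + (10−8.97)²/8.97 + (6−7.03)²/7.03 + (11−10.09)²/10.09 + (7−7.91)²/7.91 = 0.9329
df = 2
p-value (upper-tail) = 0.62723
At α=0.05: p ≥ α → fail to reject H₀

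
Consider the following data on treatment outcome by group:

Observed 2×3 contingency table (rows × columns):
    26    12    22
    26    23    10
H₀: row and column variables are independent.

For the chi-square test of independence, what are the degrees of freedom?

df = (r−1)(c−1) = (2−1)·(3−1) = 2

degrees of freedom = 2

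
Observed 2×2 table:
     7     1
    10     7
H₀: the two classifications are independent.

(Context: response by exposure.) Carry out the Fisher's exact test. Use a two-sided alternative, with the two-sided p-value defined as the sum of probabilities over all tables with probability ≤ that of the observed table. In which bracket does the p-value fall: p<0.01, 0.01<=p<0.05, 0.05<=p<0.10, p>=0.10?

Margins: r₁=8, r₂=17, c₁=17, c₂=8, n=25
p_obs = C(8,7)·C(17,10)/C(25,17); sum pmf over tables with pmf ≤ p_obs
p-value (two-sided) = 0.20518
→ bracket: p>=0.10

p-value bracket: p>=0.10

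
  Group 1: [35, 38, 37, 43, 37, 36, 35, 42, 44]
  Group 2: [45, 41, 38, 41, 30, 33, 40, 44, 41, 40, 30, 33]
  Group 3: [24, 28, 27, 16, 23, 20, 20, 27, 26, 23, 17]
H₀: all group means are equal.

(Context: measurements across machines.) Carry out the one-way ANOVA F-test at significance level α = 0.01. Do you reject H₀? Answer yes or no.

Group means [38.56, 38.00, 22.82], grand mean 32.938
SSB = Σnᵢ(x̄ᵢ−x̄)² = 1718.016; SSW = ΣΣ(x−x̄ᵢ)² = 565.859
MSB = 1718.016/2 = 859.0082; MSW = 565.859/29 = 19.5124
F = MSB/MSW = 44.0238
df = (2, 29)
p-value (upper-tail) = 0.00000
At α=0.01: p < α → reject H₀

reject H₀: yes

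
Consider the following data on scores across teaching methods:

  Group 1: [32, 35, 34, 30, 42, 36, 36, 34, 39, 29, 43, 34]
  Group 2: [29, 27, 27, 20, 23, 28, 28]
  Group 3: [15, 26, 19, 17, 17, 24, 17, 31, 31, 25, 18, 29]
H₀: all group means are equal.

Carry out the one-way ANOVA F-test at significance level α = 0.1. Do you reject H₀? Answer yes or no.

Group means [35.33, 26.00, 22.42], grand mean 28.226
SSB = Σnᵢ(x̄ᵢ−x̄)² = 1045.836; SSW = ΣΣ(x−x̄ᵢ)² = 653.583
MSB = 1045.836/2 = 522.9180; MSW = 653.583/28 = 23.3423
F = MSB/MSW = 22.4022
df = (2, 28)
p-value (upper-tail) = 0.00000
At α=0.1: p < α → reject H₀

reject H₀: yes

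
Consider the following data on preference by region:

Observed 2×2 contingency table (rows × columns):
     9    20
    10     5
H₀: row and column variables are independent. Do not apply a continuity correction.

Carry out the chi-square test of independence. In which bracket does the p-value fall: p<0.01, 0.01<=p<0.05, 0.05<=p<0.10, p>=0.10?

Row totals [29, 15], col totals [19, 25], n=44
χ² = (9−12.52)²/12.52 + (20−16.48)²/16.48 + (10−6.48)²/6.48 + (5−8.52)²/8.52 = 5.1160
df = 1
p-value (upper-tail) = 0.02371
→ bracket: 0.01<=p<0.05

p-value bracket: 0.01<=p<0.05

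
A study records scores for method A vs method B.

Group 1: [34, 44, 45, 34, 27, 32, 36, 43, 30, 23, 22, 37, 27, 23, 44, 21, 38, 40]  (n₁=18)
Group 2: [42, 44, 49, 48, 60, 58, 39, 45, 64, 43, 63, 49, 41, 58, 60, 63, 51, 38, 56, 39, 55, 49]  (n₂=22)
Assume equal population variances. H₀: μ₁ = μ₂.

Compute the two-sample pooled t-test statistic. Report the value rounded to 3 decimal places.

test statistic = -6.465

x̄₁=33.333, s₁=8.160, n₁=18
x̄₂=50.636, s₂=8.627, n₂=22
s_p² = [17·8.160² + 21·8.627²]/38 = 70.9234
SE = √(s_p²·(1/18+1/22)) = 2.6766
t = (33.333−50.636)/2.6766 = -6.4646
df = 38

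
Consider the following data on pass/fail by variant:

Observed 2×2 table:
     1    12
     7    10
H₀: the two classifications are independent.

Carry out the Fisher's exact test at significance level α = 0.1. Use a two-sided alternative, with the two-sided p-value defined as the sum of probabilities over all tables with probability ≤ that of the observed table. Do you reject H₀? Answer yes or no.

reject H₀: yes

Margins: r₁=13, r₂=17, c₁=8, c₂=22, n=30
p_obs = C(13,1)·C(17,7)/C(30,8); sum pmf over tables with pmf ≤ p_obs
p-value (two-sided) = 0.09243
At α=0.1: p < α → reject H₀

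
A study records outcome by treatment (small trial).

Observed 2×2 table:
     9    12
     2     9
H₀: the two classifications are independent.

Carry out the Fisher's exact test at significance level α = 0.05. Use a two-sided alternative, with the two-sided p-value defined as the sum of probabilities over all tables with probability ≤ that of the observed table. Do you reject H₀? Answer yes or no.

reject H₀: no

Margins: r₁=21, r₂=11, c₁=11, c₂=21, n=32
p_obs = C(21,9)·C(11,2)/C(32,11); sum pmf over tables with pmf ≤ p_obs
p-value (two-sided) = 0.24806
At α=0.05: p ≥ α → fail to reject H₀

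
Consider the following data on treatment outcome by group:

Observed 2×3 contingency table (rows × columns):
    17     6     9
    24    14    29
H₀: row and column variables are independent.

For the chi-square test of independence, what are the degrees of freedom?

degrees of freedom = 2

df = (r−1)(c−1) = (2−1)·(3−1) = 2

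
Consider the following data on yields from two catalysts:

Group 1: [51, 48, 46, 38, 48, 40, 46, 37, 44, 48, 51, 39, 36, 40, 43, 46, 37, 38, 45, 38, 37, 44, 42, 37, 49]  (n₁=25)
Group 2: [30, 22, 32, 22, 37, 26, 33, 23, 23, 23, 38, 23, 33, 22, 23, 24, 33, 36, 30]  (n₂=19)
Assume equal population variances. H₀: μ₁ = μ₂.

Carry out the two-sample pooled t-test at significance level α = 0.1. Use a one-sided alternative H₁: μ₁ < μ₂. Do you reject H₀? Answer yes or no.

x̄₁=42.720, s₁=4.886, n₁=25
x̄₂=28.053, s₂=5.759, n₂=19
s_p² = [24·4.886² + 18·5.759²]/42 = 27.8568
SE = √(s_p²·(1/25+1/19)) = 1.6064
t = (42.720−28.053)/1.6064 = 9.1308
df = 42
p-value (one-sided, H₁ less) = 1.00000
At α=0.1: p ≥ α → fail to reject H₀

reject H₀: no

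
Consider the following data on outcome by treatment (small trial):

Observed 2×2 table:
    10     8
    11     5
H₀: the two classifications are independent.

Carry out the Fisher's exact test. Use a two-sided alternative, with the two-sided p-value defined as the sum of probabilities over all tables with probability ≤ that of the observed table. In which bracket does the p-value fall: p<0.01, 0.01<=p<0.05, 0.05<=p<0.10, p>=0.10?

p-value bracket: p>=0.10

Margins: r₁=18, r₂=16, c₁=21, c₂=13, n=34
p_obs = C(18,10)·C(16,11)/C(34,21); sum pmf over tables with pmf ≤ p_obs
p-value (two-sided) = 0.49652
→ bracket: p>=0.10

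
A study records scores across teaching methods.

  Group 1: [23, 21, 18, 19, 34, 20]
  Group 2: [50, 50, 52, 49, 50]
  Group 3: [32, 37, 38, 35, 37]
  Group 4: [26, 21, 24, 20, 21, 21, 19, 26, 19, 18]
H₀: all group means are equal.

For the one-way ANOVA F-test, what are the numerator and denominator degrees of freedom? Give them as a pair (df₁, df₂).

degrees of freedom = [3, 22]

k = 4 groups, N = 26 total
df = (k−1, N−k) = (4−1, 26−4) = (3, 22)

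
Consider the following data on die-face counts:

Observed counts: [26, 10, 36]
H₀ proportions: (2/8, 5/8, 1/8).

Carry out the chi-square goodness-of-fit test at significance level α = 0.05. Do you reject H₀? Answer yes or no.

n = 72; E_i = n·p_i = [18.00, 45.00, 9.00]
χ² = (26−18.00)²/18.00 + (10−45.00)²/45.00 + (36−9.00)²/9.00 = 111.7778
df = 2
p-value (upper-tail) = 0.00000
At α=0.05: p < α → reject H₀

reject H₀: yes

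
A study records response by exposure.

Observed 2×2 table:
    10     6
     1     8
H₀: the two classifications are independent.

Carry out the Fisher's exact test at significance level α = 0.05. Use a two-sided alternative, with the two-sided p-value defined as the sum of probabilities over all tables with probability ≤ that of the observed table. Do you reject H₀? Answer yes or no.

reject H₀: yes

Margins: r₁=16, r₂=9, c₁=11, c₂=14, n=25
p_obs = C(16,10)·C(9,1)/C(25,11); sum pmf over tables with pmf ≤ p_obs
p-value (two-sided) = 0.03301
At α=0.05: p < α → reject H₀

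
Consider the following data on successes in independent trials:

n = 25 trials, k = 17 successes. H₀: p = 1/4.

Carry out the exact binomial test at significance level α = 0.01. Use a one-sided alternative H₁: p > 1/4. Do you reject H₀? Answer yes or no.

reject H₀: yes

Exact binomial: n=25, k=17, p₀=1/4=0.2500
P(X≥17) from Σ C(n,i)·p₀^i·(1−p₀)^(n−i)
p-value (one-sided, H₁ greater) = 0.00001
At α=0.01: p < α → reject H₀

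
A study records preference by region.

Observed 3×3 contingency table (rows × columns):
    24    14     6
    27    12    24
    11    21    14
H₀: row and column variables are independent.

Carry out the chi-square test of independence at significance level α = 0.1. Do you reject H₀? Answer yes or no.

Row totals [44, 63, 46], col totals [62, 47, 44], n=153
χ² = (24−17.83)²/17.83 + (14−13.52)²/13.52 + (6−12.65)²/12.65 + (27−25.53)²/25.53 + (12−19.35)²/19.35 + (24−18.12)²/18.12 + (11−18.64)²/18.64 + (21−14.13)²/14.13 + (14−13.23)²/13.23 = 16.9553
df = 4
p-value (upper-tail) = 0.00197
At α=0.1: p < α → reject H₀

reject H₀: yes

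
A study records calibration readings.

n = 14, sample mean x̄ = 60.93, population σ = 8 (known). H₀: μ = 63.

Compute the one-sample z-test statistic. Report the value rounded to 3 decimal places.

test statistic = -0.968

SE = σ/√n = 8/√14 = 2.1381
z = (x̄−μ₀)/SE = (60.93−63)/2.1381 = -0.9682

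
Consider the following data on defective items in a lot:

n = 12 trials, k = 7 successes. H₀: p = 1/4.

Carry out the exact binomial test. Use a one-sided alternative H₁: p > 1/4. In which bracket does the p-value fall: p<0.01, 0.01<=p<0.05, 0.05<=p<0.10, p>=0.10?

p-value bracket: 0.01<=p<0.05

Exact binomial: n=12, k=7, p₀=1/4=0.2500
P(X≥7) from Σ C(n,i)·p₀^i·(1−p₀)^(n−i)
p-value (one-sided, H₁ greater) = 0.01425
→ bracket: 0.01<=p<0.05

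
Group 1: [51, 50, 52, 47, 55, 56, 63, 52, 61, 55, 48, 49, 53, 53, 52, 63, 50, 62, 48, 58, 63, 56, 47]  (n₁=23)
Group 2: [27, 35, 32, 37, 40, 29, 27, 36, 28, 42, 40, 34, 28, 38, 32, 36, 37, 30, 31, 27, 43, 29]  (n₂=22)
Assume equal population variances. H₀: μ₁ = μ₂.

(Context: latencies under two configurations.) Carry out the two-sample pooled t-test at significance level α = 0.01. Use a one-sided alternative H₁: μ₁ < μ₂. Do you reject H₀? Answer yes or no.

x̄₁=54.087, s₁=5.359, n₁=23
x̄₂=33.545, s₂=5.152, n₂=22
s_p² = [22·5.359² + 21·5.152²]/43 = 27.6577
SE = √(s_p²·(1/23+1/22)) = 1.5683
t = (54.087−33.545)/1.5683 = 13.0976
df = 43
p-value (one-sided, H₁ less) = 1.00000
At α=0.01: p ≥ α → fail to reject H₀

reject H₀: no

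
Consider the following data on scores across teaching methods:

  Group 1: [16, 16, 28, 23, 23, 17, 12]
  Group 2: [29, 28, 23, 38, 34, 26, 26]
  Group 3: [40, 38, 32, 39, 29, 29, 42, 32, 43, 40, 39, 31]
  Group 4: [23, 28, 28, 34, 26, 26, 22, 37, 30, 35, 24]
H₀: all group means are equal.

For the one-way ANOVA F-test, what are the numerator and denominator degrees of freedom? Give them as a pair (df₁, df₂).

k = 4 groups, N = 37 total
df = (k−1, N−k) = (4−1, 37−4) = (3, 33)

degrees of freedom = [3, 33]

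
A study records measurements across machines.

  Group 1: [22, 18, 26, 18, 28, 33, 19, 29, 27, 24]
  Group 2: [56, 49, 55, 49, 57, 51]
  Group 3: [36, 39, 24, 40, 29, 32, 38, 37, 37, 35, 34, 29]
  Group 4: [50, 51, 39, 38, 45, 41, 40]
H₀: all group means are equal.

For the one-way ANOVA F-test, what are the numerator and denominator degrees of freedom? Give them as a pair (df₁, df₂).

degrees of freedom = [3, 31]

k = 4 groups, N = 35 total
df = (k−1, N−k) = (4−1, 35−4) = (3, 31)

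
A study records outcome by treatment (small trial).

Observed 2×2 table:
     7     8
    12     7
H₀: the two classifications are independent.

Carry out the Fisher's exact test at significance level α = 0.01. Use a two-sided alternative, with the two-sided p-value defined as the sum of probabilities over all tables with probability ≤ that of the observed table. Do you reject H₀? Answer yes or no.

reject H₀: no

Margins: r₁=15, r₂=19, c₁=19, c₂=15, n=34
p_obs = C(15,7)·C(19,12)/C(34,19); sum pmf over tables with pmf ≤ p_obs
p-value (two-sided) = 0.48883
At α=0.01: p ≥ α → fail to reject H₀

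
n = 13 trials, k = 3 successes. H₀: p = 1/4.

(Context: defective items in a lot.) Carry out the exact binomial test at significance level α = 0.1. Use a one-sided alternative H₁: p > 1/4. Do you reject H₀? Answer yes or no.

reject H₀: no

Exact binomial: n=13, k=3, p₀=1/4=0.2500
P(X≥3) from Σ C(n,i)·p₀^i·(1−p₀)^(n−i)
p-value (one-sided, H₁ greater) = 0.66740
At α=0.1: p ≥ α → fail to reject H₀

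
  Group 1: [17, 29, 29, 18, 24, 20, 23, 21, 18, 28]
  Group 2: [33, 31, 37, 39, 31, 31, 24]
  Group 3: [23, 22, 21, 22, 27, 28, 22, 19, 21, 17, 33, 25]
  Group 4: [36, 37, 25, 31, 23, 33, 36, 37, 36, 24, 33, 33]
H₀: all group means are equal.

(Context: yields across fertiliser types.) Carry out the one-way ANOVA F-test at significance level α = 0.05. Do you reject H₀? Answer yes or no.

reject H₀: yes

Group means [22.70, 32.29, 23.33, 32.00], grand mean 27.244
SSB = Σnᵢ(x̄ᵢ−x̄)² = 839.366; SSW = ΣΣ(x−x̄ᵢ)² = 840.195
MSB = 839.366/3 = 279.7886; MSW = 840.195/37 = 22.7080
F = MSB/MSW = 12.3212
df = (3, 37)
p-value (upper-tail) = 0.00001
At α=0.05: p < α → reject H₀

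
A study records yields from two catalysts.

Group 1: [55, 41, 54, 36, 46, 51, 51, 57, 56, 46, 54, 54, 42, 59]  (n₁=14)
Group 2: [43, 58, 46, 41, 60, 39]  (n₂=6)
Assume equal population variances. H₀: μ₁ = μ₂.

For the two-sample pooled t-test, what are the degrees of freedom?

degrees of freedom = 18

df = n₁ + n₂ − 2 = 14 + 6 − 2 = 18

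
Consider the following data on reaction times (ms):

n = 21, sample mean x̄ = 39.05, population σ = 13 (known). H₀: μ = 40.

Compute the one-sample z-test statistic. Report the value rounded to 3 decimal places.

SE = σ/√n = 13/√21 = 2.8368
z = (x̄−μ₀)/SE = (39.05−40)/2.8368 = -0.3349

test statistic = -0.335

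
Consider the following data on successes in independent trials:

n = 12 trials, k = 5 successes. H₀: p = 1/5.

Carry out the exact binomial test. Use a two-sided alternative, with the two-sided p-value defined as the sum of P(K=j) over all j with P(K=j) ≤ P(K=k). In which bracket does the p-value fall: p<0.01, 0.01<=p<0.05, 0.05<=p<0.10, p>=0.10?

Exact binomial: n=12, k=5, p₀=1/5=0.2000
P(X=j) = C(n,j)·p₀^j·(1−p₀)^(n−j); p = Σ P(X=j) over j with P(X=j) ≤ P(X=5)
p-value (two-sided) = 0.07256
→ bracket: 0.05<=p<0.10

p-value bracket: 0.05<=p<0.10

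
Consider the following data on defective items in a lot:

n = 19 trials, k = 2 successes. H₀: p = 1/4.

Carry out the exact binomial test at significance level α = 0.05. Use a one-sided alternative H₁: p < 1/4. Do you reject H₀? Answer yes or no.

Exact binomial: n=19, k=2, p₀=1/4=0.2500
P(X≤2) from Σ C(n,i)·p₀^i·(1−p₀)^(n−i)
p-value (one-sided, H₁ less) = 0.11134
At α=0.05: p ≥ α → fail to reject H₀

reject H₀: no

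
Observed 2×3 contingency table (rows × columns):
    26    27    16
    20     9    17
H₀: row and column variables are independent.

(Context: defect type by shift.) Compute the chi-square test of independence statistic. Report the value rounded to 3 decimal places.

Row totals [69, 46], col totals [46, 36, 33], n=115
χ² = (26−27.60)²/27.60 + (27−21.60)²/21.60 + (16−19.80)²/19.80 + (20−18.40)²/18.40 + (9−14.40)²/14.40 + (17−13.20)²/13.20 = 5.4301
df = 2

test statistic = 5.430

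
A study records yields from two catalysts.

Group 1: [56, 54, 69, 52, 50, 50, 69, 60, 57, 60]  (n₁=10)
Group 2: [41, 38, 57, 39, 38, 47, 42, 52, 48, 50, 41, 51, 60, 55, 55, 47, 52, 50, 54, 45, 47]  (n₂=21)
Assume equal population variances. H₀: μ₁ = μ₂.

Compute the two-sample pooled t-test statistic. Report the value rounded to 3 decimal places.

test statistic = 3.798

x̄₁=57.700, s₁=6.945, n₁=10
x̄₂=48.048, s₂=6.461, n₂=21
s_p² = [9·6.945² + 20·6.461²]/29 = 43.7604
SE = √(s_p²·(1/10+1/21)) = 2.5416
t = (57.700−48.048)/2.5416 = 3.7977
df = 29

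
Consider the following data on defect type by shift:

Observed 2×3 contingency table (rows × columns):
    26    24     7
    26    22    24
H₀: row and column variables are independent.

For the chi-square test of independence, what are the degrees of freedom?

degrees of freedom = 2

df = (r−1)(c−1) = (2−1)·(3−1) = 2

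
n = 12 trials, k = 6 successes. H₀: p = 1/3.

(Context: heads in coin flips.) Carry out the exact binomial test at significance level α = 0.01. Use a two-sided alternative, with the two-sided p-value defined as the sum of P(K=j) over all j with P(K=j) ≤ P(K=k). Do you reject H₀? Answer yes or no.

Exact binomial: n=12, k=6, p₀=1/3=0.3333
P(X=j) = C(n,j)·p₀^j·(1−p₀)^(n−j); p = Σ P(X=j) over j with P(X=j) ≤ P(X=6)
p-value (two-sided) = 0.23167
At α=0.01: p ≥ α → fail to reject H₀

reject H₀: no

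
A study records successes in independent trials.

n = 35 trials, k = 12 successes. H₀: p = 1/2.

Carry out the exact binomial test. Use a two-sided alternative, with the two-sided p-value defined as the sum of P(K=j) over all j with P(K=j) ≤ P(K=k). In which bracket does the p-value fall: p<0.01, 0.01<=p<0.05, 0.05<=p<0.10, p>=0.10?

p-value bracket: 0.05<=p<0.10

Exact binomial: n=35, k=12, p₀=1/2=0.5000
P(X=j) = C(n,j)·p₀^j·(1−p₀)^(n−j); p = Σ P(X=j) over j with P(X=j) ≤ P(X=12)
p-value (two-sided) = 0.08953
→ bracket: 0.05<=p<0.10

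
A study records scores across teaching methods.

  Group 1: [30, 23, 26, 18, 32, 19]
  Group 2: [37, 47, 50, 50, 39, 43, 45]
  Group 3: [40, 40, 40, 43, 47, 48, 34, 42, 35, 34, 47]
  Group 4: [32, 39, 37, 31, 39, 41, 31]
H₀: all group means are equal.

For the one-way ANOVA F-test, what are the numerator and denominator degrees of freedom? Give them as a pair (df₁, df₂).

k = 4 groups, N = 31 total
df = (k−1, N−k) = (4−1, 31−4) = (3, 27)

degrees of freedom = [3, 27]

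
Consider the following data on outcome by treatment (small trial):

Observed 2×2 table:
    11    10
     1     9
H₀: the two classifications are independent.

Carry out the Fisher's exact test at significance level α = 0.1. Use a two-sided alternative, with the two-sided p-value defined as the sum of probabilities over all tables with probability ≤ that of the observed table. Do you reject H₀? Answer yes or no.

Margins: r₁=21, r₂=10, c₁=12, c₂=19, n=31
p_obs = C(21,11)·C(10,1)/C(31,12); sum pmf over tables with pmf ≤ p_obs
p-value (two-sided) = 0.04638
At α=0.1: p < α → reject H₀

reject H₀: yes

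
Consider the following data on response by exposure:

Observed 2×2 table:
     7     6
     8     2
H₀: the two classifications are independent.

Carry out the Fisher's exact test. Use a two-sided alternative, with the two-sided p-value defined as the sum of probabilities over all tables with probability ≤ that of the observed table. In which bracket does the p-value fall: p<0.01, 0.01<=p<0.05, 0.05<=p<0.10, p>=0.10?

Margins: r₁=13, r₂=10, c₁=15, c₂=8, n=23
p_obs = C(13,7)·C(10,8)/C(23,15); sum pmf over tables with pmf ≤ p_obs
p-value (two-sided) = 0.37879
→ bracket: p>=0.10

p-value bracket: p>=0.10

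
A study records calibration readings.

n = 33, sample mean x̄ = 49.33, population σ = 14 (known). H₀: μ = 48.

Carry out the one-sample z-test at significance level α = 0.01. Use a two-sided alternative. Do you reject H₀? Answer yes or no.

reject H₀: no

SE = σ/√n = 14/√33 = 2.4371
z = (x̄−μ₀)/SE = (49.33−48)/2.4371 = 0.5457
p-value (two-sided) = 0.58525
At α=0.01: p ≥ α → fail to reject H₀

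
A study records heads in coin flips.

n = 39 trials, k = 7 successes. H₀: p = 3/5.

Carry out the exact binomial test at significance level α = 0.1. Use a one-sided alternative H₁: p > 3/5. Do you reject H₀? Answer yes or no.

Exact binomial: n=39, k=7, p₀=3/5=0.6000
P(X≥7) from Σ C(n,i)·p₀^i·(1−p₀)^(n−i)
p-value (one-sided, H₁ greater) = 1.00000
At α=0.1: p ≥ α → fail to reject H₀

reject H₀: no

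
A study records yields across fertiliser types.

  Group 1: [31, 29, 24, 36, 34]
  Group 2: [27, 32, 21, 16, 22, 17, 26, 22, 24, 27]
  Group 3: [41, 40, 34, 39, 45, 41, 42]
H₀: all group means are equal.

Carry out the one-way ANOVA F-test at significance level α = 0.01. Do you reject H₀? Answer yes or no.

reject H₀: yes

Group means [30.80, 23.40, 40.29], grand mean 30.455
SSB = Σnᵢ(x̄ᵢ−x̄)² = 1174.826; SSW = ΣΣ(x−x̄ᵢ)² = 366.629
MSB = 1174.826/2 = 587.4130; MSW = 366.629/19 = 19.2962
F = MSB/MSW = 30.4418
df = (2, 19)
p-value (upper-tail) = 0.00000
At α=0.01: p < α → reject H₀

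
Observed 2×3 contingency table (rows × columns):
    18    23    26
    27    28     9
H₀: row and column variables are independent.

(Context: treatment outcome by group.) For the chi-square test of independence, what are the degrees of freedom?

df = (r−1)(c−1) = (2−1)·(3−1) = 2

degrees of freedom = 2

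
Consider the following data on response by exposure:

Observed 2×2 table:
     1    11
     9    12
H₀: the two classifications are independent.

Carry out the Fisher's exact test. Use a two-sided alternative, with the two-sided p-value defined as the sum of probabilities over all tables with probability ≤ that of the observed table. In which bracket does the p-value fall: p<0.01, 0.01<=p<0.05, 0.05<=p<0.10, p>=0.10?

p-value bracket: 0.05<=p<0.10

Margins: r₁=12, r₂=21, c₁=10, c₂=23, n=33
p_obs = C(12,1)·C(21,9)/C(33,10); sum pmf over tables with pmf ≤ p_obs
p-value (two-sided) = 0.05447
→ bracket: 0.05<=p<0.10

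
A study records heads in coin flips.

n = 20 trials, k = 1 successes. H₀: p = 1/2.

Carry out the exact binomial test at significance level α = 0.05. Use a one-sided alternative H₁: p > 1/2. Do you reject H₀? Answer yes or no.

reject H₀: no

Exact binomial: n=20, k=1, p₀=1/2=0.5000
P(X≥1) from Σ C(n,i)·p₀^i·(1−p₀)^(n−i)
p-value (one-sided, H₁ greater) = 1.00000
At α=0.05: p ≥ α → fail to reject H₀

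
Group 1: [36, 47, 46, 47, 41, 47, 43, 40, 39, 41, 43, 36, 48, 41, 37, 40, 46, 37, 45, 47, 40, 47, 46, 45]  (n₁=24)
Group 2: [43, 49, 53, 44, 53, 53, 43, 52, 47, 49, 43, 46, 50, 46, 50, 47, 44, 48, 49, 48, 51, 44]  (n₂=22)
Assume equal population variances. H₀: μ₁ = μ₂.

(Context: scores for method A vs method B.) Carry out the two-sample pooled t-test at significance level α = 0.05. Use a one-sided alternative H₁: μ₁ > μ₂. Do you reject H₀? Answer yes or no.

reject H₀: no

x̄₁=42.708, s₁=3.973, n₁=24
x̄₂=47.818, s₂=3.404, n₂=22
s_p² = [23·3.973² + 21·3.404²]/44 = 13.7780
SE = √(s_p²·(1/24+1/22)) = 1.0956
t = (42.708−47.818)/1.0956 = -4.6639
df = 44
p-value (one-sided, H₁ greater) = 0.99999
At α=0.05: p ≥ α → fail to reject H₀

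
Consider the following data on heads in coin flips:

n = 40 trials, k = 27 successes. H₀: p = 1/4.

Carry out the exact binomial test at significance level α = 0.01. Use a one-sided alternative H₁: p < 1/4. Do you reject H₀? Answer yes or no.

Exact binomial: n=40, k=27, p₀=1/4=0.2500
P(X≤27) from Σ C(n,i)·p₀^i·(1−p₀)^(n−i)
p-value (one-sided, H₁ less) = 1.00000
At α=0.01: p ≥ α → fail to reject H₀

reject H₀: no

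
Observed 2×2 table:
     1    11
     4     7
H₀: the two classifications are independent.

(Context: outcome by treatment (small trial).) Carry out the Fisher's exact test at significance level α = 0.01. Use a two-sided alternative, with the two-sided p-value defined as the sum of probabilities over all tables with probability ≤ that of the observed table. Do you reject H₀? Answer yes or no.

reject H₀: no

Margins: r₁=12, r₂=11, c₁=5, c₂=18, n=23
p_obs = C(12,1)·C(11,4)/C(23,5); sum pmf over tables with pmf ≤ p_obs
p-value (two-sided) = 0.15495
At α=0.01: p ≥ α → fail to reject H₀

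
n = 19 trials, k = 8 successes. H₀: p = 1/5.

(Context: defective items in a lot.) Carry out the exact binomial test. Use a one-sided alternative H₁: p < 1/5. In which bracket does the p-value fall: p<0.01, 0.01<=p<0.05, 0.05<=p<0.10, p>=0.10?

Exact binomial: n=19, k=8, p₀=1/5=0.2000
P(X≤8) from Σ C(n,i)·p₀^i·(1−p₀)^(n−i)
p-value (one-sided, H₁ less) = 0.99334
→ bracket: p>=0.10

p-value bracket: p>=0.10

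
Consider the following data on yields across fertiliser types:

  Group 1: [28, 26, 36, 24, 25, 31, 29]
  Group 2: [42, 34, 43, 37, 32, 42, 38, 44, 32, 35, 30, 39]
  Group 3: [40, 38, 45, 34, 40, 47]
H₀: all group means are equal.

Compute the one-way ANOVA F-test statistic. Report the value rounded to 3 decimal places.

test statistic = 13.048

Group means [28.43, 37.33, 40.67], grand mean 35.640
SSB = Σnᵢ(x̄ᵢ−x̄)² = 550.046; SSW = ΣΣ(x−x̄ᵢ)² = 463.714
MSB = 550.046/2 = 275.0229; MSW = 463.714/22 = 21.0779
F = MSB/MSW = 13.0479
df = (2, 22)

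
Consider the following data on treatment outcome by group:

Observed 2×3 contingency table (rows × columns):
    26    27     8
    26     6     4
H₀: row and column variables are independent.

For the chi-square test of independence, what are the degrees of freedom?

degrees of freedom = 2

df = (r−1)(c−1) = (2−1)·(3−1) = 2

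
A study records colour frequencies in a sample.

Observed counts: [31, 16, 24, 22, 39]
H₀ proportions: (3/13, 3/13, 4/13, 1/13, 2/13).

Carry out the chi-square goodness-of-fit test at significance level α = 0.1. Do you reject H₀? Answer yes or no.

n = 132; E_i = n·p_i = [30.46, 30.46, 40.62, 10.15, 20.31]
χ² = (31−30.46)²/30.46 + (16−30.46)²/30.46 + (24−40.62)²/40.62 + (22−10.15)²/10.15 + (39−20.31)²/20.31 = 44.6982
df = 4
p-value (upper-tail) = 0.00000
At α=0.1: p < α → reject H₀

reject H₀: yes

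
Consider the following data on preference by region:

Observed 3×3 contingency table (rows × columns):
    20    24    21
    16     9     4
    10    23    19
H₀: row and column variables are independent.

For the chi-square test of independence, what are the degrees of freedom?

df = (r−1)(c−1) = (3−1)·(3−1) = 4

degrees of freedom = 4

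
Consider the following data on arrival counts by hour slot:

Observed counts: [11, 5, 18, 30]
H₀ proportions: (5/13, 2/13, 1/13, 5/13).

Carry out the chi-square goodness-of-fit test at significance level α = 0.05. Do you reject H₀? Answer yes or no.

reject H₀: yes

n = 64; E_i = n·p_i = [24.62, 9.85, 4.92, 24.62]
χ² = (11−24.62)²/24.62 + (5−9.85)²/9.85 + (18−4.92)²/4.92 + (30−24.62)²/24.62 = 45.8297
df = 3
p-value (upper-tail) = 0.00000
At α=0.05: p < α → reject H₀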